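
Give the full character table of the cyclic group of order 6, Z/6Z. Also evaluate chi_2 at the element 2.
Character table of Z/6Z (irreps indexed chi_0,...,chi_5 with chi_k(m) = zeta_6^(k*m), zeta_6 = exp(2*pi*i/6)):
  irrep \ class  {0} (size 1)  {1} (size 1)    {2} (size 1)    {3} (size 1)  {4} (size 1)    {5} (size 1)  
  chi_0          1             1               1               1             1               1             
  chi_1          1             exp(I*pi/3)     exp(2*I*pi/3)   -1            exp(-2*I*pi/3)  exp(-I*pi/3)  
  chi_2          1             exp(2*I*pi/3)   exp(-2*I*pi/3)  1             exp(2*I*pi/3)   exp(-2*I*pi/3)
  chi_3          1             -1              1               -1            1               -1            
  chi_4          1             exp(-2*I*pi/3)  exp(2*I*pi/3)   1             exp(-2*I*pi/3)  exp(2*I*pi/3) 
  chi_5          1             exp(-I*pi/3)    exp(-2*I*pi/3)  -1            exp(2*I*pi/3)   exp(I*pi/3)   

Spot check: chi_2(2) = zeta_6^(2*2) = zeta_6^4 = exp(-2*I*pi/3).

Solution. Z/6Z is abelian, so all 6 irreducible complex representations are 1-dimensional. They are given by chi_k(m) = zeta_6^(k*m) for k = 0,...,5. Row orthogonality: sum_m chi_k(m) conj(chi_l(m)) = 6 * [k = l].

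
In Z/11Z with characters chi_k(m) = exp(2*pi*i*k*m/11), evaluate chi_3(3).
chi_3(3) = zeta_11^9 = exp(-4*I*pi/11)

Solution. chi_3(3) = zeta_11^(3*3) = zeta_11^9. Since zeta_11^11 = 1, this equals zeta_11^9 = exp(2*pi*i*9/11) = exp(-4*I*pi/11).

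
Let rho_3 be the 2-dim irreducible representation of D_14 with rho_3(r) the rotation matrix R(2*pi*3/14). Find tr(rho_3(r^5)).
chi_{rho_3}(r^5) = 2*cos(2*pi*3*5/14) = 2*cos(15*pi/7)

Reasoning: rho_3(r^5) is rotation by angle 2*pi*3*5/14, whose trace is 2*cos(2*pi*3*5/14) = 2*cos(15*pi/7).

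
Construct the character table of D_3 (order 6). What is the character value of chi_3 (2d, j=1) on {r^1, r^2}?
Conjugacy classes: {e} of size 1, {r^1, r^2} of size 2, {s, sr, ..., sr^2} of size 3.
Character table:
  irrep \ class              {e} (size 1)  {r^1, r^2} (size 2)  {s, sr, ..., sr^2} (size 3)
  chi_1 (triv)               1             1                    1                          
  chi_2 (sign: r->1, s->-1)  1             1                    -1                         
  chi_3 (2d, j=1)            2             -1                   0                          

Spot check: chi_3 (2d, j=1) on {r^1, r^2} = -1.

Working: D_3 has order 2*3 = 6 with 3 conjugacy classes, hence 3 irreducibles. Sum of squared dims 1 + 1 + 4 = 6 = |G|. Linear characters come from the abelianisation; the 2-dimensional irreps have character r^k -> 2*cos(2*pi*j*k/3), reflections -> 0.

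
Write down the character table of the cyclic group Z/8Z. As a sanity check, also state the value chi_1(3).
Character table of Z/8Z (irreps indexed chi_0,...,chi_7 with chi_k(m) = zeta_8^(k*m), zeta_8 = exp(2*pi*i/8)):
  irrep \ class  {0} (size 1)  {1} (size 1)    {2} (size 1)  {3} (size 1)    {4} (size 1)  {5} (size 1)    {6} (size 1)  {7} (size 1)  
  chi_0          1             1               1             1               1             1               1             1             
  chi_1          1             exp(I*pi/4)     I             exp(3*I*pi/4)   -1            exp(-3*I*pi/4)  -I            exp(-I*pi/4)  
  chi_2          1             I               -1            -I              1             I               -1            -I            
  chi_3          1             exp(3*I*pi/4)   -I            exp(I*pi/4)     -1            exp(-I*pi/4)    I             exp(-3*I*pi/4)
  chi_4          1             -1              1             -1              1             -1              1             -1            
  chi_5          1             exp(-3*I*pi/4)  I             exp(-I*pi/4)    -1            exp(I*pi/4)     -I            exp(3*I*pi/4) 
  chi_6          1             -I              -1            I               1             -I              -1            I             
  chi_7          1             exp(-I*pi/4)    -I            exp(-3*I*pi/4)  -1            exp(3*I*pi/4)   I             exp(I*pi/4)   

Spot check: chi_1(3) = zeta_8^(1*3) = zeta_8^3 = exp(3*I*pi/4).

Argument: Z/8Z is abelian, so all 8 irreducible complex representations are 1-dimensional. They are given by chi_k(m) = zeta_8^(k*m) for k = 0,...,7. Row orthogonality: sum_m chi_k(m) conj(chi_l(m)) = 8 * [k = l].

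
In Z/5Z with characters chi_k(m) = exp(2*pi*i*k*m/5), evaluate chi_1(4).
chi_1(4) = zeta_5^4 = exp(-2*I*pi/5)

Solution. chi_1(4) = zeta_5^(1*4) = zeta_5^4. Since zeta_5^5 = 1, this equals zeta_5^4 = exp(2*pi*i*4/5) = exp(-2*I*pi/5).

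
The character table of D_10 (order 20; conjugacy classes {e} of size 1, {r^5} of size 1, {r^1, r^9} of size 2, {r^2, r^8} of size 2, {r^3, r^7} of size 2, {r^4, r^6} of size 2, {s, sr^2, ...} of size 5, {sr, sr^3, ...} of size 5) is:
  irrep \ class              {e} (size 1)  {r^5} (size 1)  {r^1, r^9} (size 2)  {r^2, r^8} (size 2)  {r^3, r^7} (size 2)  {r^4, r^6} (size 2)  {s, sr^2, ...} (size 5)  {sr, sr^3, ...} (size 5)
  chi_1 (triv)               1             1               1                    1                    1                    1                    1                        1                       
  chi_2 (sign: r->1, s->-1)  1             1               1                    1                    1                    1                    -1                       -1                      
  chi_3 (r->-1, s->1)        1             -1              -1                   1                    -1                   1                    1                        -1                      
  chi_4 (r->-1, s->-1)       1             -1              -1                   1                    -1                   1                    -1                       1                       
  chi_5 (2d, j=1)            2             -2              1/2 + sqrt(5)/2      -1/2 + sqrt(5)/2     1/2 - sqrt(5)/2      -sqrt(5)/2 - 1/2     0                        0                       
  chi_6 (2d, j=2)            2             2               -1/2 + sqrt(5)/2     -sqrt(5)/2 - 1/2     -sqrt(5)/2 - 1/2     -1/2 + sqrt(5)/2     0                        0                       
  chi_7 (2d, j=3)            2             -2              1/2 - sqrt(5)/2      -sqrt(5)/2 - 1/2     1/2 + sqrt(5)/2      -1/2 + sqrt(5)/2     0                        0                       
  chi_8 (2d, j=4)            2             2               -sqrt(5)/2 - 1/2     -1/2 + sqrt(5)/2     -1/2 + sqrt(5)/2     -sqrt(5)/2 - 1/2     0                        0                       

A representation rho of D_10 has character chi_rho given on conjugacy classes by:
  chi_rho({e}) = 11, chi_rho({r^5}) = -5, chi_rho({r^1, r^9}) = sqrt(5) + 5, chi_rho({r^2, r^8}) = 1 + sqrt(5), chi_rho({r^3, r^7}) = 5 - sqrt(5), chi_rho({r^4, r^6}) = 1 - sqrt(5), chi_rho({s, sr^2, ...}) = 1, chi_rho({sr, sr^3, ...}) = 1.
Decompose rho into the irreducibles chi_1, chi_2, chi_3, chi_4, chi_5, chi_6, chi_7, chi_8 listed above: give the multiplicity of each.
Multiplicities: chi_1: 2, chi_2: 1, chi_3: 0, chi_4: 0, chi_5: 3, chi_6: 0, chi_7: 1, chi_8: 0.

Solution. Use <chi_rho, chi> = (1/|G|) sum_C |C| * chi_rho(C) * conj(chi(C)) with |G| = 20 for each irreducible chi in the table:
  <chi_rho, chi_1> = (1/20)[1*(11)*conj(1) + 1*(-5)*conj(1) + 2*(sqrt(5) + 5)*conj(1) + 2*(1 + sqrt(5))*conj(1) + 2*(5 - sqrt(5))*conj(1) + 2*(1 - sqrt(5))*conj(1) + 5*(1)*conj(1) + 5*(1)*conj(1)]
      = (1/20)[(11) + (-5) + (2*sqrt(5) + 10) + (2 + 2*sqrt(5)) + (10 - 2*sqrt(5)) + (2 - 2*sqrt(5)) + (5) + (5)] = 40/20 = 2
  <chi_rho, chi_2> = (1/20)[1*(11)*conj(1) + 1*(-5)*conj(1) + 2*(sqrt(5) + 5)*conj(1) + 2*(1 + sqrt(5))*conj(1) + 2*(5 - sqrt(5))*conj(1) + 2*(1 - sqrt(5))*conj(1) + 5*(1)*conj(-1) + 5*(1)*conj(-1)]
      = (1/20)[(11) + (-5) + (2*sqrt(5) + 10) + (2 + 2*sqrt(5)) + (10 - 2*sqrt(5)) + (2 - 2*sqrt(5)) + (-5) + (-5)] = 20/20 = 1
  <chi_rho, chi_3> = (1/20)[1*(11)*conj(1) + 1*(-5)*conj(-1) + 2*(sqrt(5) + 5)*conj(-1) + 2*(1 + sqrt(5))*conj(1) + 2*(5 - sqrt(5))*conj(-1) + 2*(1 - sqrt(5))*conj(1) + 5*(1)*conj(1) + 5*(1)*conj(-1)]
      = (1/20)[(11) + (5) + (-10 - 2*sqrt(5)) + (2 + 2*sqrt(5)) + (-10 + 2*sqrt(5)) + (2 - 2*sqrt(5)) + (5) + (-5)] = 0/20 = 0
  <chi_rho, chi_4> = (1/20)[1*(11)*conj(1) + 1*(-5)*conj(-1) + 2*(sqrt(5) + 5)*conj(-1) + 2*(1 + sqrt(5))*conj(1) + 2*(5 - sqrt(5))*conj(-1) + 2*(1 - sqrt(5))*conj(1) + 5*(1)*conj(-1) + 5*(1)*conj(1)]
      = (1/20)[(11) + (5) + (-10 - 2*sqrt(5)) + (2 + 2*sqrt(5)) + (-10 + 2*sqrt(5)) + (2 - 2*sqrt(5)) + (-5) + (5)] = 0/20 = 0
  <chi_rho, chi_5> = (1/20)[1*(11)*conj(2) + 1*(-5)*conj(-2) + 2*(sqrt(5) + 5)*conj(1/2 + sqrt(5)/2) + 2*(1 + sqrt(5))*conj(-1/2 + sqrt(5)/2) + 2*(5 - sqrt(5))*conj(1/2 - sqrt(5)/2) + 2*(1 - sqrt(5))*conj(-sqrt(5)/2 - 1/2) + 5*(1)*conj(0) + 5*(1)*conj(0)]
      = (1/20)[(22) + (10) + (10 + 6*sqrt(5)) + (4) + (10 - 6*sqrt(5)) + (4) + (0) + (0)] = 60/20 = 3
  <chi_rho, chi_6> = (1/20)[1*(11)*conj(2) + 1*(-5)*conj(2) + 2*(sqrt(5) + 5)*conj(-1/2 + sqrt(5)/2) + 2*(1 + sqrt(5))*conj(-sqrt(5)/2 - 1/2) + 2*(5 - sqrt(5))*conj(-sqrt(5)/2 - 1/2) + 2*(1 - sqrt(5))*conj(-1/2 + sqrt(5)/2) + 5*(1)*conj(0) + 5*(1)*conj(0)]
      = (1/20)[(22) + (-10) + (4*sqrt(5)) + (-6 - 2*sqrt(5)) + (-4*sqrt(5)) + (-6 + 2*sqrt(5)) + (0) + (0)] = 0/20 = 0
  <chi_rho, chi_7> = (1/20)[1*(11)*conj(2) + 1*(-5)*conj(-2) + 2*(sqrt(5) + 5)*conj(1/2 - sqrt(5)/2) + 2*(1 + sqrt(5))*conj(-sqrt(5)/2 - 1/2) + 2*(5 - sqrt(5))*conj(1/2 + sqrt(5)/2) + 2*(1 - sqrt(5))*conj(-1/2 + sqrt(5)/2) + 5*(1)*conj(0) + 5*(1)*conj(0)]
      = (1/20)[(22) + (10) + (-4*sqrt(5)) + (-6 - 2*sqrt(5)) + (4*sqrt(5)) + (-6 + 2*sqrt(5)) + (0) + (0)] = 20/20 = 1
  <chi_rho, chi_8> = (1/20)[1*(11)*conj(2) + 1*(-5)*conj(2) + 2*(sqrt(5) + 5)*conj(-sqrt(5)/2 - 1/2) + 2*(1 + sqrt(5))*conj(-1/2 + sqrt(5)/2) + 2*(5 - sqrt(5))*conj(-1/2 + sqrt(5)/2) + 2*(1 - sqrt(5))*conj(-sqrt(5)/2 - 1/2) + 5*(1)*conj(0) + 5*(1)*conj(0)]
      = (1/20)[(22) + (-10) + (-6*sqrt(5) - 10) + (4) + (-10 + 6*sqrt(5)) + (4) + (0) + (0)] = 0/20 = 0
Dimension check: dim(rho) = sum (mult * dim) = 2*1 + 1*1 + 0*1 + 0*1 + 3*2 + 0*2 + 1*2 + 0*2 = 11 = chi_rho(e) = 11.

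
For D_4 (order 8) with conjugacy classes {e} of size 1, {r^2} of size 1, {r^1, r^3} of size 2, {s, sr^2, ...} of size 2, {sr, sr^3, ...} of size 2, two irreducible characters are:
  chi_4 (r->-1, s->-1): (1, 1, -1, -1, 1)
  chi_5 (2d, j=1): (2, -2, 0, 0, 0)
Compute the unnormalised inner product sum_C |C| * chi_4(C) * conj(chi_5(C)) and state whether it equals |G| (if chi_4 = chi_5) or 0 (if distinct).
Sum = 0; so <chi_4, chi_5> = 0 (distinct irreducibles are orthogonal).

Reasoning: Compute term by term over conjugacy classes (|C| * chi_4(C) * conj(chi_5(C))):
  1*(1)*conj(2) + 1*(1)*conj(-2) + 2*(-1)*conj(0) + 2*(-1)*conj(0) + 2*(1)*conj(0)
  = (2) + (-2) + (0) + (0) + (0)
  = 0.
Dividing by |G| = 8 gives 0/8 = 0, matching the row-orthogonality relation <chi_4, chi_5> = [chi_4 = chi_5].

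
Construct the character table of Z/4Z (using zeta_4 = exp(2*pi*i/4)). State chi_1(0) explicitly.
Character table of Z/4Z (irreps indexed chi_0,...,chi_3 with chi_k(m) = zeta_4^(k*m), zeta_4 = exp(2*pi*i/4)):
  irrep \ class  {0} (size 1)  {1} (size 1)  {2} (size 1)  {3} (size 1)
  chi_0          1             1             1             1           
  chi_1          1             I             -1            -I          
  chi_2          1             -1            1             -1          
  chi_3          1             -I            -1            I           

Spot check: chi_1(0) = zeta_4^(1*0) = zeta_4^0 = 1.

Justification: Z/4Z is abelian, so all 4 irreducible complex representations are 1-dimensional. They are given by chi_k(m) = zeta_4^(k*m) for k = 0,...,3. Row orthogonality: sum_m chi_k(m) conj(chi_l(m)) = 4 * [k = l].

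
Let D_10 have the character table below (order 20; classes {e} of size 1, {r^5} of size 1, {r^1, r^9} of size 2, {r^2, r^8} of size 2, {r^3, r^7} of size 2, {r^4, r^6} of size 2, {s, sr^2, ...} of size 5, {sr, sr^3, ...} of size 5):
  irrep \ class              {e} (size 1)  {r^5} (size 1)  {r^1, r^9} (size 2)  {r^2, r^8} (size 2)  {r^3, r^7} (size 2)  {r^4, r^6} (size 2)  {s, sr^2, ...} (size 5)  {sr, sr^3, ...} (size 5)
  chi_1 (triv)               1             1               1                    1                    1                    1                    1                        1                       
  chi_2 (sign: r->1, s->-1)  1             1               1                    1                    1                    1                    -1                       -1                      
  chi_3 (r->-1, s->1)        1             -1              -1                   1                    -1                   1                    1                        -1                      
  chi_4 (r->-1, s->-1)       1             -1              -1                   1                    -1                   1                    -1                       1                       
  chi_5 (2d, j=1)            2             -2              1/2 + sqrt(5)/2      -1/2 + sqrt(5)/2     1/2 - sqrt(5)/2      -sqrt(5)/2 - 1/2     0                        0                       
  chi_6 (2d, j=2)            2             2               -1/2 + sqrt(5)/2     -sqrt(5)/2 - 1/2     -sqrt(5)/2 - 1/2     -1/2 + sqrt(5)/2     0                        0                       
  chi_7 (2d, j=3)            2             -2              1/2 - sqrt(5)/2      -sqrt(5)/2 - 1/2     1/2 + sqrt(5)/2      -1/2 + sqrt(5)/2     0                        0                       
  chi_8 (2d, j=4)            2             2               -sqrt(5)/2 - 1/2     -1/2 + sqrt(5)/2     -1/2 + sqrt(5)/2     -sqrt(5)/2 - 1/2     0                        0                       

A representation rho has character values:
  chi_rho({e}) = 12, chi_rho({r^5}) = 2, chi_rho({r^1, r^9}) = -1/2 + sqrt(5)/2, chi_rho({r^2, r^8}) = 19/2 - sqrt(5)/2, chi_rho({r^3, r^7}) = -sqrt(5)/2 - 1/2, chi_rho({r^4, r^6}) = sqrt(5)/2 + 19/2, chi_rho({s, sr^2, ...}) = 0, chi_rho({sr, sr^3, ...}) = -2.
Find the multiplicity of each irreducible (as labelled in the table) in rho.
Multiplicities: chi_1: 2, chi_2: 3, chi_3: 3, chi_4: 2, chi_5: 0, chi_6: 1, chi_7: 0, chi_8: 0.

Derivation: Use <chi_rho, chi> = (1/|G|) sum_C |C| * chi_rho(C) * conj(chi(C)) with |G| = 20 for each irreducible chi in the table:
  <chi_rho, chi_1> = (1/20)[1*(12)*conj(1) + 1*(2)*conj(1) + 2*(-1/2 + sqrt(5)/2)*conj(1) + 2*(19/2 - sqrt(5)/2)*conj(1) + 2*(-sqrt(5)/2 - 1/2)*conj(1) + 2*(sqrt(5)/2 + 19/2)*conj(1) + 5*(0)*conj(1) + 5*(-2)*conj(1)]
      = (1/20)[(12) + (2) + (-1 + sqrt(5)) + (19 - sqrt(5)) + (-sqrt(5) - 1) + (sqrt(5) + 19) + (0) + (-10)] = 40/20 = 2
  <chi_rho, chi_2> = (1/20)[1*(12)*conj(1) + 1*(2)*conj(1) + 2*(-1/2 + sqrt(5)/2)*conj(1) + 2*(19/2 - sqrt(5)/2)*conj(1) + 2*(-sqrt(5)/2 - 1/2)*conj(1) + 2*(sqrt(5)/2 + 19/2)*conj(1) + 5*(0)*conj(-1) + 5*(-2)*conj(-1)]
      = (1/20)[(12) + (2) + (-1 + sqrt(5)) + (19 - sqrt(5)) + (-sqrt(5) - 1) + (sqrt(5) + 19) + (0) + (10)] = 60/20 = 3
  <chi_rho, chi_3> = (1/20)[1*(12)*conj(1) + 1*(2)*conj(-1) + 2*(-1/2 + sqrt(5)/2)*conj(-1) + 2*(19/2 - sqrt(5)/2)*conj(1) + 2*(-sqrt(5)/2 - 1/2)*conj(-1) + 2*(sqrt(5)/2 + 19/2)*conj(1) + 5*(0)*conj(1) + 5*(-2)*conj(-1)]
      = (1/20)[(12) + (-2) + (1 - sqrt(5)) + (19 - sqrt(5)) + (1 + sqrt(5)) + (sqrt(5) + 19) + (0) + (10)] = 60/20 = 3
  <chi_rho, chi_4> = (1/20)[1*(12)*conj(1) + 1*(2)*conj(-1) + 2*(-1/2 + sqrt(5)/2)*conj(-1) + 2*(19/2 - sqrt(5)/2)*conj(1) + 2*(-sqrt(5)/2 - 1/2)*conj(-1) + 2*(sqrt(5)/2 + 19/2)*conj(1) + 5*(0)*conj(-1) + 5*(-2)*conj(1)]
      = (1/20)[(12) + (-2) + (1 - sqrt(5)) + (19 - sqrt(5)) + (1 + sqrt(5)) + (sqrt(5) + 19) + (0) + (-10)] = 40/20 = 2
  <chi_rho, chi_5> = (1/20)[1*(12)*conj(2) + 1*(2)*conj(-2) + 2*(-1/2 + sqrt(5)/2)*conj(1/2 + sqrt(5)/2) + 2*(19/2 - sqrt(5)/2)*conj(-1/2 + sqrt(5)/2) + 2*(-sqrt(5)/2 - 1/2)*conj(1/2 - sqrt(5)/2) + 2*(sqrt(5)/2 + 19/2)*conj(-sqrt(5)/2 - 1/2) + 5*(0)*conj(0) + 5*(-2)*conj(0)]
      = (1/20)[(24) + (-4) + (2) + (-12 + 10*sqrt(5)) + (2) + (-10*sqrt(5) - 12) + (0) + (0)] = 0/20 = 0
  <chi_rho, chi_6> = (1/20)[1*(12)*conj(2) + 1*(2)*conj(2) + 2*(-1/2 + sqrt(5)/2)*conj(-1/2 + sqrt(5)/2) + 2*(19/2 - sqrt(5)/2)*conj(-sqrt(5)/2 - 1/2) + 2*(-sqrt(5)/2 - 1/2)*conj(-sqrt(5)/2 - 1/2) + 2*(sqrt(5)/2 + 19/2)*conj(-1/2 + sqrt(5)/2) + 5*(0)*conj(0) + 5*(-2)*conj(0)]
      = (1/20)[(24) + (4) + (3 - sqrt(5)) + (-9*sqrt(5) - 7) + (sqrt(5) + 3) + (-7 + 9*sqrt(5)) + (0) + (0)] = 20/20 = 1
  <chi_rho, chi_7> = (1/20)[1*(12)*conj(2) + 1*(2)*conj(-2) + 2*(-1/2 + sqrt(5)/2)*conj(1/2 - sqrt(5)/2) + 2*(19/2 - sqrt(5)/2)*conj(-sqrt(5)/2 - 1/2) + 2*(-sqrt(5)/2 - 1/2)*conj(1/2 + sqrt(5)/2) + 2*(sqrt(5)/2 + 19/2)*conj(-1/2 + sqrt(5)/2) + 5*(0)*conj(0) + 5*(-2)*conj(0)]
      = (1/20)[(24) + (-4) + (-3 + sqrt(5)) + (-9*sqrt(5) - 7) + (-3 - sqrt(5)) + (-7 + 9*sqrt(5)) + (0) + (0)] = 0/20 = 0
  <chi_rho, chi_8> = (1/20)[1*(12)*conj(2) + 1*(2)*conj(2) + 2*(-1/2 + sqrt(5)/2)*conj(-sqrt(5)/2 - 1/2) + 2*(19/2 - sqrt(5)/2)*conj(-1/2 + sqrt(5)/2) + 2*(-sqrt(5)/2 - 1/2)*conj(-1/2 + sqrt(5)/2) + 2*(sqrt(5)/2 + 19/2)*conj(-sqrt(5)/2 - 1/2) + 5*(0)*conj(0) + 5*(-2)*conj(0)]
      = (1/20)[(24) + (4) + (-2) + (-12 + 10*sqrt(5)) + (-2) + (-10*sqrt(5) - 12) + (0) + (0)] = 0/20 = 0
Dimension check: dim(rho) = sum (mult * dim) = 2*1 + 3*1 + 3*1 + 2*1 + 0*2 + 1*2 + 0*2 + 0*2 = 12 = chi_rho(e) = 12.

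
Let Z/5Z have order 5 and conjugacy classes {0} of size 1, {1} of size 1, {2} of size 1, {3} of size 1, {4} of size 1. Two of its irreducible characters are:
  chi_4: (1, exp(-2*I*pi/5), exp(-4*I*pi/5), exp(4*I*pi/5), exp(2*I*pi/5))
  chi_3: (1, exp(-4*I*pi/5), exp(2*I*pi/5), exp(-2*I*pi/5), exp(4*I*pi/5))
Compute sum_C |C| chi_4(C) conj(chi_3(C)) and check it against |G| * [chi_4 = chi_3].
Sum = 0; so <chi_4, chi_3> = 0 (distinct irreducibles are orthogonal).

Argument: Compute term by term over conjugacy classes (|C| * chi_4(C) * conj(chi_3(C))):
  1*(1)*conj(1) + 1*(exp(-2*I*pi/5))*conj(exp(-4*I*pi/5)) + 1*(exp(-4*I*pi/5))*conj(exp(2*I*pi/5)) + 1*(exp(4*I*pi/5))*conj(exp(-2*I*pi/5)) + 1*(exp(2*I*pi/5))*conj(exp(4*I*pi/5))
  = (1) + (exp(2*I*pi/5)) + (exp(4*I*pi/5)) + (exp(-4*I*pi/5)) + (exp(-2*I*pi/5))
  = 0.
(Exp terms are combined using exp(i*s)*conj(exp(i*t)) = exp(i*(s-t)), and sums of them are collapsed using the identity that for every m > 1 the m distinct m-th roots of unity sum to 0, e.g. 1 + exp(2*I*pi/3) + exp(-2*I*pi/3) = 0.)
Dividing by |G| = 5 gives 0/5 = 0, matching the row-orthogonality relation <chi_4, chi_3> = [chi_4 = chi_3].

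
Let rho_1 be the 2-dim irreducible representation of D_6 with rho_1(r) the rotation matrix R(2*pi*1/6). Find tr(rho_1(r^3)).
chi_{rho_1}(r^3) = 2*cos(2*pi*1*3/6) = -2

Derivation: rho_1(r^3) is rotation by angle 2*pi*1*3/6, whose trace is 2*cos(2*pi*1*3/6) = -2.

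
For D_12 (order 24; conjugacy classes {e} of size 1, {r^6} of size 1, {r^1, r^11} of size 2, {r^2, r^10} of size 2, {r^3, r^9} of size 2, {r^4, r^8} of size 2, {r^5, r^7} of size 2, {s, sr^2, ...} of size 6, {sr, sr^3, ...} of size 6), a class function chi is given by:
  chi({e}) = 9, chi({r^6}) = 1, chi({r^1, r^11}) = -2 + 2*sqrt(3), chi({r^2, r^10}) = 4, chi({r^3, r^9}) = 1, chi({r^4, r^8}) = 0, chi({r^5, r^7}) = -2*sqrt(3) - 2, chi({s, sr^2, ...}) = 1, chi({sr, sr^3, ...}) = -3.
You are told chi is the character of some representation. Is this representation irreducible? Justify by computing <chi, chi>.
Not irreducible (reducible): <chi, chi> = 10 > 1.

Justification: <chi, chi> = (1/|G|) sum_C |C| * |chi(C)|^2 = (1/24)[1*|9|^2 + 1*|1|^2 + 2*|-2 + 2*sqrt(3)|^2 + 2*|4|^2 + 2*|1|^2 + 2*|0|^2 + 2*|-2*sqrt(3) - 2|^2 + 6*|1|^2 + 6*|-3|^2]
  = (1/24)[(81) + (1) + (32 - 16*sqrt(3)) + (32) + (2) + (0) + (16*sqrt(3) + 32) + (6) + (54)] = 240/24 = 10.
A character is irreducible iff <chi, chi> = 1, so this representation is reducible.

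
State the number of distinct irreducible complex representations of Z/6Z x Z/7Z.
42

Argument: The number of irreducible complex representations of a finite group equals its number of conjugacy classes. Z/6Z x Z/7Z is abelian of order 42, so every element is its own conjugacy class: 42 classes, so Z/6Z x Z/7Z (order 42) has exactly 42 irreducible complex representations.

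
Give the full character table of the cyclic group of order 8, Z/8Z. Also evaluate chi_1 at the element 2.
Character table of Z/8Z (irreps indexed chi_0,...,chi_7 with chi_k(m) = zeta_8^(k*m), zeta_8 = exp(2*pi*i/8)):
  irrep \ class  {0} (size 1)  {1} (size 1)    {2} (size 1)  {3} (size 1)    {4} (size 1)  {5} (size 1)    {6} (size 1)  {7} (size 1)  
  chi_0          1             1               1             1               1             1               1             1             
  chi_1          1             exp(I*pi/4)     I             exp(3*I*pi/4)   -1            exp(-3*I*pi/4)  -I            exp(-I*pi/4)  
  chi_2          1             I               -1            -I              1             I               -1            -I            
  chi_3          1             exp(3*I*pi/4)   -I            exp(I*pi/4)     -1            exp(-I*pi/4)    I             exp(-3*I*pi/4)
  chi_4          1             -1              1             -1              1             -1              1             -1            
  chi_5          1             exp(-3*I*pi/4)  I             exp(-I*pi/4)    -1            exp(I*pi/4)     -I            exp(3*I*pi/4) 
  chi_6          1             -I              -1            I               1             -I              -1            I             
  chi_7          1             exp(-I*pi/4)    -I            exp(-3*I*pi/4)  -1            exp(3*I*pi/4)   I             exp(I*pi/4)   

Spot check: chi_1(2) = zeta_8^(1*2) = zeta_8^2 = I.

Why: Z/8Z is abelian, so all 8 irreducible complex representations are 1-dimensional. They are given by chi_k(m) = zeta_8^(k*m) for k = 0,...,7. Row orthogonality: sum_m chi_k(m) conj(chi_l(m)) = 8 * [k = l].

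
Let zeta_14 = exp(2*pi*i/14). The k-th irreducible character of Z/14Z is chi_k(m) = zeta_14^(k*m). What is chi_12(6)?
chi_12(6) = zeta_14^72 = exp(2*I*pi/7)

chi_12(6) = zeta_14^(12*6) = zeta_14^72. Since zeta_14^14 = 1, this equals zeta_14^2 = exp(2*pi*i*2/14) = exp(2*I*pi/7).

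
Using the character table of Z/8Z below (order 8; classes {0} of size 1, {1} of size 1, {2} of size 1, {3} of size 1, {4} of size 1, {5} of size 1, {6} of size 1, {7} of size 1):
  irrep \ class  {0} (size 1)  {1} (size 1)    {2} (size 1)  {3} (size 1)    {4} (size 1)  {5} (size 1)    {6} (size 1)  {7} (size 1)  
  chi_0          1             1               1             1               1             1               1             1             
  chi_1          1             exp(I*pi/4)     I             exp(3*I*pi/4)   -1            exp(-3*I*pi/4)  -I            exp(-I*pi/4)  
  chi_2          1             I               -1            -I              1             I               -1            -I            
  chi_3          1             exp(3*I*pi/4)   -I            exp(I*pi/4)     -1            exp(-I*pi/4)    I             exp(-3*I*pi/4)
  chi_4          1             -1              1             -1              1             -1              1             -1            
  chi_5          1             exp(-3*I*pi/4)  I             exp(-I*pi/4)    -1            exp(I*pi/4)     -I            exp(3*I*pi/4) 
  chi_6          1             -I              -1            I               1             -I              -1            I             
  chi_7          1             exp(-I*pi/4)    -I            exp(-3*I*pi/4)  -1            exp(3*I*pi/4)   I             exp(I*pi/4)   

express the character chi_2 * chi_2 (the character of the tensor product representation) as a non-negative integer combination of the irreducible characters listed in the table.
chi_2 tensor chi_2 = chi_4 (all other irreducibles have multiplicity 0).

The character of a tensor product is the pointwise product (chi_2 * chi_2)(C) = chi_2(C) * chi_2(C):
  {0}: (1)*(1), {1}: (I)*(I), {2}: (-1)*(-1), {3}: (-I)*(-I), {4}: (1)*(1), {5}: (I)*(I), {6}: (-1)*(-1), {7}: (-I)*(-I)
so (chi_2 * chi_2) takes values
  {0} -> 1, {1} -> -1, {2} -> 1, {3} -> -1, {4} -> 1, {5} -> -1, {6} -> 1, {7} -> -1.
Now take the inner product of this character with each irreducible chi from the table, <chi_2*chi_2, chi> = (1/8) sum_C |C| (chi_2*chi_2)(C) conj(chi(C)):
  <chi_2*chi_2, chi_0> = (1/8)[1*(1)*conj(1) + 1*(-1)*conj(1) + 1*(1)*conj(1) + 1*(-1)*conj(1) + 1*(1)*conj(1) + 1*(-1)*conj(1) + 1*(1)*conj(1) + 1*(-1)*conj(1)]
      = (1/8)[(1) + (-1) + (1) + (-1) + (1) + (-1) + (1) + (-1)] = 0/8 = 0
  <chi_2*chi_2, chi_1> = (1/8)[1*(1)*conj(1) + 1*(-1)*conj(exp(I*pi/4)) + 1*(1)*conj(I) + 1*(-1)*conj(exp(3*I*pi/4)) + 1*(1)*conj(-1) + 1*(-1)*conj(exp(-3*I*pi/4)) + 1*(1)*conj(-I) + 1*(-1)*conj(exp(-I*pi/4))]
      = (1/8)[(1) + (-exp(-I*pi/4)) + (-I) + (-exp(-3*I*pi/4)) + (-1) + (-exp(3*I*pi/4)) + (I) + (-exp(I*pi/4))] = 0/8 = 0
  <chi_2*chi_2, chi_2> = (1/8)[1*(1)*conj(1) + 1*(-1)*conj(I) + 1*(1)*conj(-1) + 1*(-1)*conj(-I) + 1*(1)*conj(1) + 1*(-1)*conj(I) + 1*(1)*conj(-1) + 1*(-1)*conj(-I)]
      = (1/8)[(1) + (I) + (-1) + (-I) + (1) + (I) + (-1) + (-I)] = 0/8 = 0
  <chi_2*chi_2, chi_3> = (1/8)[1*(1)*conj(1) + 1*(-1)*conj(exp(3*I*pi/4)) + 1*(1)*conj(-I) + 1*(-1)*conj(exp(I*pi/4)) + 1*(1)*conj(-1) + 1*(-1)*conj(exp(-I*pi/4)) + 1*(1)*conj(I) + 1*(-1)*conj(exp(-3*I*pi/4))]
      = (1/8)[(1) + (-exp(-3*I*pi/4)) + (I) + (-exp(-I*pi/4)) + (-1) + (-exp(I*pi/4)) + (-I) + (-exp(3*I*pi/4))] = 0/8 = 0
  <chi_2*chi_2, chi_4> = (1/8)[1*(1)*conj(1) + 1*(-1)*conj(-1) + 1*(1)*conj(1) + 1*(-1)*conj(-1) + 1*(1)*conj(1) + 1*(-1)*conj(-1) + 1*(1)*conj(1) + 1*(-1)*conj(-1)]
      = (1/8)[(1) + (1) + (1) + (1) + (1) + (1) + (1) + (1)] = 8/8 = 1
  <chi_2*chi_2, chi_5> = (1/8)[1*(1)*conj(1) + 1*(-1)*conj(exp(-3*I*pi/4)) + 1*(1)*conj(I) + 1*(-1)*conj(exp(-I*pi/4)) + 1*(1)*conj(-1) + 1*(-1)*conj(exp(I*pi/4)) + 1*(1)*conj(-I) + 1*(-1)*conj(exp(3*I*pi/4))]
      = (1/8)[(1) + (-exp(3*I*pi/4)) + (-I) + (-exp(I*pi/4)) + (-1) + (-exp(-I*pi/4)) + (I) + (-exp(-3*I*pi/4))] = 0/8 = 0
  <chi_2*chi_2, chi_6> = (1/8)[1*(1)*conj(1) + 1*(-1)*conj(-I) + 1*(1)*conj(-1) + 1*(-1)*conj(I) + 1*(1)*conj(1) + 1*(-1)*conj(-I) + 1*(1)*conj(-1) + 1*(-1)*conj(I)]
      = (1/8)[(1) + (-I) + (-1) + (I) + (1) + (-I) + (-1) + (I)] = 0/8 = 0
  <chi_2*chi_2, chi_7> = (1/8)[1*(1)*conj(1) + 1*(-1)*conj(exp(-I*pi/4)) + 1*(1)*conj(-I) + 1*(-1)*conj(exp(-3*I*pi/4)) + 1*(1)*conj(-1) + 1*(-1)*conj(exp(3*I*pi/4)) + 1*(1)*conj(I) + 1*(-1)*conj(exp(I*pi/4))]
      = (1/8)[(1) + (-exp(I*pi/4)) + (I) + (-exp(3*I*pi/4)) + (-1) + (-exp(-3*I*pi/4)) + (-I) + (-exp(-I*pi/4))] = 0/8 = 0
(Exp terms are combined using exp(i*s)*conj(exp(i*t)) = exp(i*(s-t)), and sums of them are collapsed using the identity that for every m > 1 the m distinct m-th roots of unity sum to 0, e.g. 1 + exp(2*I*pi/3) + exp(-2*I*pi/3) = 0.)
Hence the multiplicities are chi_4: 1. Dimension check: dim(chi_2)*dim(chi_2) = 1*1 = 1 and sum (mult * dim) = 1*1 = 1.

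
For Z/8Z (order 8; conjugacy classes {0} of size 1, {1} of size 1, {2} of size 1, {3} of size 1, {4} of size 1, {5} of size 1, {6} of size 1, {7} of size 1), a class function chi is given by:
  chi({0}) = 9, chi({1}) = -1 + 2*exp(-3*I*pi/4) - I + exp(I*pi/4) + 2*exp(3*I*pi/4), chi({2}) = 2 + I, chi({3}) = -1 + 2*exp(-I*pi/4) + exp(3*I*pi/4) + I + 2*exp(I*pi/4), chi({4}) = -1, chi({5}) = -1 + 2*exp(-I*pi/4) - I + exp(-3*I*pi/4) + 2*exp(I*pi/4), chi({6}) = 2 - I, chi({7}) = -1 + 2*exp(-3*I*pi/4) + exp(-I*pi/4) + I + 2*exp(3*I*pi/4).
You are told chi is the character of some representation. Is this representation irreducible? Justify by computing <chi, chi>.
Not irreducible (reducible): <chi, chi> = 15 > 1.

Details: <chi, chi> = (1/|G|) sum_C |C| * |chi(C)|^2 = (1/8)[1*|9|^2 + 1*|-1 + 2*exp(-3*I*pi/4) - I + exp(I*pi/4) + 2*exp(3*I*pi/4)|^2 + 1*|2 + I|^2 + 1*|-1 + 2*exp(-I*pi/4) + exp(3*I*pi/4) + I + 2*exp(I*pi/4)|^2 + 1*|-1|^2 + 1*|-1 + 2*exp(-I*pi/4) - I + exp(-3*I*pi/4) + 2*exp(I*pi/4)|^2 + 1*|2 - I|^2 + 1*|-1 + 2*exp(-3*I*pi/4) + exp(-I*pi/4) + I + 2*exp(3*I*pi/4)|^2]
  = (1/8)[(81) + (7 - 3*exp(3*I*pi/4) - 2*exp(I*pi/4) - exp(-I*pi/4) - 4*exp(-3*I*pi/4)) + (5) + (7 - 4*exp(I*pi/4) - exp(3*I*pi/4) - 2*exp(-3*I*pi/4) - 3*exp(-I*pi/4)) + (1) + (7 - 4*exp(I*pi/4) - exp(3*I*pi/4) - 2*exp(-3*I*pi/4) - 3*exp(-I*pi/4)) + (5) + (7 - 3*exp(3*I*pi/4) - 2*exp(I*pi/4) - exp(-I*pi/4) - 4*exp(-3*I*pi/4))] = 120/8 = 15.
(Exp terms are combined using exp(i*s)*conj(exp(i*t)) = exp(i*(s-t)), and sums of them are collapsed using the identity that for every m > 1 the m distinct m-th roots of unity sum to 0, e.g. 1 + exp(2*I*pi/3) + exp(-2*I*pi/3) = 0.)
A character is irreducible iff <chi, chi> = 1, so this representation is reducible.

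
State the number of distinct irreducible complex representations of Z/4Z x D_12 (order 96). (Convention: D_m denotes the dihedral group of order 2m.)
36

Proof sketch: The number of irreducible complex representations of a finite group equals its number of conjugacy classes. For a direct product, #classes(G x H) = #classes(G) * #classes(H). Z/4Z has 4 classes (abelian), D_12 has 9 classes, so 4 * 9 = 36, so Z/4Z x D_12 (order 96) has exactly 36 irreducible complex representations.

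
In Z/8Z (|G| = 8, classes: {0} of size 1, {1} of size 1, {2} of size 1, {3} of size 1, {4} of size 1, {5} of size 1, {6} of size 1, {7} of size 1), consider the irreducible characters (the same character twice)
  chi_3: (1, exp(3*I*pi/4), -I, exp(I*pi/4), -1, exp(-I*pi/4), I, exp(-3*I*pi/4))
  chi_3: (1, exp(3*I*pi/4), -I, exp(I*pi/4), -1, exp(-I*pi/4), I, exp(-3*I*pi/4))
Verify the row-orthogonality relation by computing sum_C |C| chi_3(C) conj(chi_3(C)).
Sum = 8 = |G| = 8; so <chi_3, chi_3> = 1 (norm-1 confirms irreducibility).

Derivation: Compute term by term over conjugacy classes (|C| * chi_3(C) * conj(chi_3(C))):
  1*(1)*conj(1) + 1*(exp(3*I*pi/4))*conj(exp(3*I*pi/4)) + 1*(-I)*conj(-I) + 1*(exp(I*pi/4))*conj(exp(I*pi/4)) + 1*(-1)*conj(-1) + 1*(exp(-I*pi/4))*conj(exp(-I*pi/4)) + 1*(I)*conj(I) + 1*(exp(-3*I*pi/4))*conj(exp(-3*I*pi/4))
  = (1) + (1) + (1) + (1) + (1) + (1) + (1) + (1)
  = 8.
(Exp terms are combined using exp(i*s)*conj(exp(i*t)) = exp(i*(s-t)), and sums of them are collapsed using the identity that for every m > 1 the m distinct m-th roots of unity sum to 0, e.g. 1 + exp(2*I*pi/3) + exp(-2*I*pi/3) = 0.)
Dividing by |G| = 8 gives 8/8 = 1, matching the row-orthogonality relation <chi_3, chi_3> = [chi_3 = chi_3].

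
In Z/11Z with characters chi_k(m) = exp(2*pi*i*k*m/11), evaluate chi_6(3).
chi_6(3) = zeta_11^18 = exp(-8*I*pi/11)

chi_6(3) = zeta_11^(6*3) = zeta_11^18. Since zeta_11^11 = 1, this equals zeta_11^7 = exp(2*pi*i*7/11) = exp(-8*I*pi/11).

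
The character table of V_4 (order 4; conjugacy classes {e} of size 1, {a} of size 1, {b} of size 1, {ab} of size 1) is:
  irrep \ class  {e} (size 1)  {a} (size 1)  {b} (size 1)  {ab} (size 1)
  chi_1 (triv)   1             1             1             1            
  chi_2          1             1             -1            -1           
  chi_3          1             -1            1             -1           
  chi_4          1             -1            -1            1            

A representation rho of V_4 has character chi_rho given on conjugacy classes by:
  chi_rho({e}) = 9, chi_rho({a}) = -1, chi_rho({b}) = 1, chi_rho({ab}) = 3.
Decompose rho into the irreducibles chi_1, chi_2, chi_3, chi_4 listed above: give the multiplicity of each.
Multiplicities: chi_1: 3, chi_2: 1, chi_3: 2, chi_4: 3.

Argument: Use <chi_rho, chi> = (1/|G|) sum_C |C| * chi_rho(C) * conj(chi(C)) with |G| = 4 for each irreducible chi in the table:
  <chi_rho, chi_1> = (1/4)[1*(9)*conj(1) + 1*(-1)*conj(1) + 1*(1)*conj(1) + 1*(3)*conj(1)]
      = (1/4)[(9) + (-1) + (1) + (3)] = 12/4 = 3
  <chi_rho, chi_2> = (1/4)[1*(9)*conj(1) + 1*(-1)*conj(1) + 1*(1)*conj(-1) + 1*(3)*conj(-1)]
      = (1/4)[(9) + (-1) + (-1) + (-3)] = 4/4 = 1
  <chi_rho, chi_3> = (1/4)[1*(9)*conj(1) + 1*(-1)*conj(-1) + 1*(1)*conj(1) + 1*(3)*conj(-1)]
      = (1/4)[(9) + (1) + (1) + (-3)] = 8/4 = 2
  <chi_rho, chi_4> = (1/4)[1*(9)*conj(1) + 1*(-1)*conj(-1) + 1*(1)*conj(-1) + 1*(3)*conj(1)]
      = (1/4)[(9) + (1) + (-1) + (3)] = 12/4 = 3
Dimension check: dim(rho) = sum (mult * dim) = 3*1 + 1*1 + 2*1 + 3*1 = 9 = chi_rho(e) = 9.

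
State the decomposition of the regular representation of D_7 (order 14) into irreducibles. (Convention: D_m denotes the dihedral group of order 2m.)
Each irreducible V_i of dimension d_i appears with multiplicity d_i, i.e. rho_reg = (direct sum over all irreducibles V_i) d_i V_i. The irreducible dimensions for D_7 are 1, 1, 2, 2, 2: 2 irreducibles of dimension 1, each with multiplicity 1; 3 irreducibles of dimension 2, each with multiplicity 2. Total dimension 2*1*1 + 3*2*2 = 14 = |G|.

General theorem: in the regular representation of a finite group G, each irreducible appears with multiplicity equal to its dimension. Check: dim(rho_reg) = sum d_i^2 = 1 + 1 + 4 + 4 + 4 = 14 = |G|.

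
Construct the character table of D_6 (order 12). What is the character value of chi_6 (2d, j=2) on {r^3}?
Conjugacy classes: {e} of size 1, {r^3} of size 1, {r^1, r^5} of size 2, {r^2, r^4} of size 2, {s, sr^2, ...} of size 3, {sr, sr^3, ...} of size 3.
Character table:
  irrep \ class              {e} (size 1)  {r^3} (size 1)  {r^1, r^5} (size 2)  {r^2, r^4} (size 2)  {s, sr^2, ...} (size 3)  {sr, sr^3, ...} (size 3)
  chi_1 (triv)               1             1               1                    1                    1                        1                       
  chi_2 (sign: r->1, s->-1)  1             1               1                    1                    -1                       -1                      
  chi_3 (r->-1, s->1)        1             -1              -1                   1                    1                        -1                      
  chi_4 (r->-1, s->-1)       1             -1              -1                   1                    -1                       1                       
  chi_5 (2d, j=1)            2             -2              1                    -1                   0                        0                       
  chi_6 (2d, j=2)            2             2               -1                   -1                   0                        0                       

Spot check: chi_6 (2d, j=2) on {r^3} = 2.

Reasoning: D_6 has order 2*6 = 12 with 6 conjugacy classes, hence 6 irreducibles. Sum of squared dims 1 + 1 + 1 + 1 + 4 + 4 = 12 = |G|. Linear characters come from the abelianisation; the 2-dimensional irreps have character r^k -> 2*cos(2*pi*j*k/6), reflections -> 0.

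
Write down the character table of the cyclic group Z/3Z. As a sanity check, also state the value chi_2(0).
Character table of Z/3Z (irreps indexed chi_0,...,chi_2 with chi_k(m) = zeta_3^(k*m), zeta_3 = exp(2*pi*i/3)):
  irrep \ class  {0} (size 1)  {1} (size 1)    {2} (size 1)  
  chi_0          1             1               1             
  chi_1          1             exp(2*I*pi/3)   exp(-2*I*pi/3)
  chi_2          1             exp(-2*I*pi/3)  exp(2*I*pi/3) 

Spot check: chi_2(0) = zeta_3^(2*0) = zeta_3^0 = 1.

Solution. Z/3Z is abelian, so all 3 irreducible complex representations are 1-dimensional. They are given by chi_k(m) = zeta_3^(k*m) for k = 0,...,2. Row orthogonality: sum_m chi_k(m) conj(chi_l(m)) = 3 * [k = l].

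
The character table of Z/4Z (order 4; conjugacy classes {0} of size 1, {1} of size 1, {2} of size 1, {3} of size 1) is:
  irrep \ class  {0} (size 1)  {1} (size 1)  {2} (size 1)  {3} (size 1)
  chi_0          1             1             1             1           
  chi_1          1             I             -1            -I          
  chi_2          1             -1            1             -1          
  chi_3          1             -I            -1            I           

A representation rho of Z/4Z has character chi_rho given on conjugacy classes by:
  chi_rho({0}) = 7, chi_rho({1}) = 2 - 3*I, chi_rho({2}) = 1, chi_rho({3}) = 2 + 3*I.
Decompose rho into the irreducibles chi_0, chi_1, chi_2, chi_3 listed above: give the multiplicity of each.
Multiplicities: chi_0: 3, chi_1: 0, chi_2: 1, chi_3: 3.

Use <chi_rho, chi> = (1/|G|) sum_C |C| * chi_rho(C) * conj(chi(C)) with |G| = 4 for each irreducible chi in the table:
  <chi_rho, chi_0> = (1/4)[1*(7)*conj(1) + 1*(2 - 3*I)*conj(1) + 1*(1)*conj(1) + 1*(2 + 3*I)*conj(1)]
      = (1/4)[(7) + (2 - 3*I) + (1) + (2 + 3*I)] = 12/4 = 3
  <chi_rho, chi_1> = (1/4)[1*(7)*conj(1) + 1*(2 - 3*I)*conj(I) + 1*(1)*conj(-1) + 1*(2 + 3*I)*conj(-I)]
      = (1/4)[(7) + (-3 - 2*I) + (-1) + (-3 + 2*I)] = 0/4 = 0
  <chi_rho, chi_2> = (1/4)[1*(7)*conj(1) + 1*(2 - 3*I)*conj(-1) + 1*(1)*conj(1) + 1*(2 + 3*I)*conj(-1)]
      = (1/4)[(7) + (-2 + 3*I) + (1) + (-2 - 3*I)] = 4/4 = 1
  <chi_rho, chi_3> = (1/4)[1*(7)*conj(1) + 1*(2 - 3*I)*conj(-I) + 1*(1)*conj(-1) + 1*(2 + 3*I)*conj(I)]
      = (1/4)[(7) + (3 + 2*I) + (-1) + (3 - 2*I)] = 12/4 = 3
(Exp terms are combined using exp(i*s)*conj(exp(i*t)) = exp(i*(s-t)), and sums of them are collapsed using the identity that for every m > 1 the m distinct m-th roots of unity sum to 0, e.g. 1 + exp(2*I*pi/3) + exp(-2*I*pi/3) = 0.)
Dimension check: dim(rho) = sum (mult * dim) = 3*1 + 0*1 + 1*1 + 3*1 = 7 = chi_rho(e) = 7.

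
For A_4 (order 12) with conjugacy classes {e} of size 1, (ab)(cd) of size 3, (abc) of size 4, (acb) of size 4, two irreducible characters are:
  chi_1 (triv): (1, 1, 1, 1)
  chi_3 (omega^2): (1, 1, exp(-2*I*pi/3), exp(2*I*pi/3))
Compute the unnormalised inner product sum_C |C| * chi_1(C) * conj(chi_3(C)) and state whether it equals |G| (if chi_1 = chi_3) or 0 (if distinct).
Sum = 0; so <chi_1, chi_3> = 0 (distinct irreducibles are orthogonal).

Argument: Compute term by term over conjugacy classes (|C| * chi_1(C) * conj(chi_3(C))):
  1*(1)*conj(1) + 3*(1)*conj(1) + 4*(1)*conj(exp(-2*I*pi/3)) + 4*(1)*conj(exp(2*I*pi/3))
  = (1) + (3) + (4*exp(2*I*pi/3)) + (4*exp(-2*I*pi/3))
  = 0.
(Exp terms are combined using exp(i*s)*conj(exp(i*t)) = exp(i*(s-t)), and sums of them are collapsed using the identity that for every m > 1 the m distinct m-th roots of unity sum to 0, e.g. 1 + exp(2*I*pi/3) + exp(-2*I*pi/3) = 0.)
Dividing by |G| = 12 gives 0/12 = 0, matching the row-orthogonality relation <chi_1, chi_3> = [chi_1 = chi_3].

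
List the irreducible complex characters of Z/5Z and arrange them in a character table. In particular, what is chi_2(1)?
Character table of Z/5Z (irreps indexed chi_0,...,chi_4 with chi_k(m) = zeta_5^(k*m), zeta_5 = exp(2*pi*i/5)):
  irrep \ class  {0} (size 1)  {1} (size 1)    {2} (size 1)    {3} (size 1)    {4} (size 1)  
  chi_0          1             1               1               1               1             
  chi_1          1             exp(2*I*pi/5)   exp(4*I*pi/5)   exp(-4*I*pi/5)  exp(-2*I*pi/5)
  chi_2          1             exp(4*I*pi/5)   exp(-2*I*pi/5)  exp(2*I*pi/5)   exp(-4*I*pi/5)
  chi_3          1             exp(-4*I*pi/5)  exp(2*I*pi/5)   exp(-2*I*pi/5)  exp(4*I*pi/5) 
  chi_4          1             exp(-2*I*pi/5)  exp(-4*I*pi/5)  exp(4*I*pi/5)   exp(2*I*pi/5) 

Spot check: chi_2(1) = zeta_5^(2*1) = zeta_5^2 = exp(4*I*pi/5).

Justification: Z/5Z is abelian, so all 5 irreducible complex representations are 1-dimensional. They are given by chi_k(m) = zeta_5^(k*m) for k = 0,...,4. Row orthogonality: sum_m chi_k(m) conj(chi_l(m)) = 5 * [k = l].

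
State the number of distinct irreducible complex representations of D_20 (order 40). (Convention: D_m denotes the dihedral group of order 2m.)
13

Details: The number of irreducible complex representations of a finite group equals its number of conjugacy classes. D_20 has 13 conjugacy classes (n/2 + 3 for n even), so D_20 (order 40) has exactly 13 irreducible complex representations.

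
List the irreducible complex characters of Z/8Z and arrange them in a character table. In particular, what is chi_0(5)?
Character table of Z/8Z (irreps indexed chi_0,...,chi_7 with chi_k(m) = zeta_8^(k*m), zeta_8 = exp(2*pi*i/8)):
  irrep \ class  {0} (size 1)  {1} (size 1)    {2} (size 1)  {3} (size 1)    {4} (size 1)  {5} (size 1)    {6} (size 1)  {7} (size 1)  
  chi_0          1             1               1             1               1             1               1             1             
  chi_1          1             exp(I*pi/4)     I             exp(3*I*pi/4)   -1            exp(-3*I*pi/4)  -I            exp(-I*pi/4)  
  chi_2          1             I               -1            -I              1             I               -1            -I            
  chi_3          1             exp(3*I*pi/4)   -I            exp(I*pi/4)     -1            exp(-I*pi/4)    I             exp(-3*I*pi/4)
  chi_4          1             -1              1             -1              1             -1              1             -1            
  chi_5          1             exp(-3*I*pi/4)  I             exp(-I*pi/4)    -1            exp(I*pi/4)     -I            exp(3*I*pi/4) 
  chi_6          1             -I              -1            I               1             -I              -1            I             
  chi_7          1             exp(-I*pi/4)    -I            exp(-3*I*pi/4)  -1            exp(3*I*pi/4)   I             exp(I*pi/4)   

Spot check: chi_0(5) = zeta_8^(0*5) = zeta_8^0 = 1.

Z/8Z is abelian, so all 8 irreducible complex representations are 1-dimensional. They are given by chi_k(m) = zeta_8^(k*m) for k = 0,...,7. Row orthogonality: sum_m chi_k(m) conj(chi_l(m)) = 8 * [k = l].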